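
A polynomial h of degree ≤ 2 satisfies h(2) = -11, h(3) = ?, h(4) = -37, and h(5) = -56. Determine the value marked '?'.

-22

The 3 known points determine the degree-2 polynomial uniquely.
Write h(n) = an^2 + bn + c. Substituting each data point gives a linear system:
  4a + 2b + c = -11
  16a + 4b + c = -37
  25a + 5b + c = -56
Solving the system yields a = -2, b = -1, c = -1.
So h(n) = -2n² - n - 1.
Then h(3) = -22.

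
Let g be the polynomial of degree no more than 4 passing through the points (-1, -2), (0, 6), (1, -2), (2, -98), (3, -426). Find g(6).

Write g(s) = as^4 + bs^3 + cs^2 + ds + e. Substituting each data point gives a linear system:
  a - b + c - d + e = -2
  e = 6
  a + b + c + d + e = -2
  16a + 8b + 4c + 2d + e = -98
  81a + 27b + 9c + 3d + e = -426
Solving the system yields a = -3, b = -6, c = -5, d = 6, e = 6.
So g(s) = -3s^4 - 6s^3 - 5s^2 + 6s + 6.
Then g(6) = -5322.

-5322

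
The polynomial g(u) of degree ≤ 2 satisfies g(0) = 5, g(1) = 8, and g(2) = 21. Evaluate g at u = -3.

Write g(u) = au^2 + bu + c. Substituting each data point gives a linear system:
  c = 5
  a + b + c = 8
  4a + 2b + c = 21
Solving the system yields a = 5, b = -2, c = 5.
So g(u) = 5u^2 - 2u + 5.
Then g(-3) = 56.

56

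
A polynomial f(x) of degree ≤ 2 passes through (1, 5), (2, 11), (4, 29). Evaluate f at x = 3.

19

Using the Lagrange interpolation formula with nodes 1, 2, 4:
  L_0(x) = (x - 2)(x - 4) / 3
  L_1(x) = (x - 1)(x - 4) / -2
  L_2(x) = (x - 1)(x - 2) / 6
Then f(x) = 5·L_0(x) + 11·L_1(x) + 29·L_2(x).
Expanding and collecting terms gives f(x) = x^2 + 3x + 1.
Evaluating at x = 3: f(3) = 19.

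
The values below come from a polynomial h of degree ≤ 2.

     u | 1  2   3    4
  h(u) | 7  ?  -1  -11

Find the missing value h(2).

5

On equispaced nodes a degree-2 polynomial has vanishing third forward difference, so
  - h(1) + 3·h(2) - 3·h(3) + h(4) = 0.
Substituting the known values and solving for h(2):
  3·h(2) = 15
  h(2) = 5.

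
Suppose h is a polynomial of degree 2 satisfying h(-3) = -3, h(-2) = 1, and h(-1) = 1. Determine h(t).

h(t) = -2t^2 - 6t - 3

Using the Lagrange interpolation formula with nodes -3, -2, -1:
  L_0(t) = (t + 2)(t + 1) / 2
  L_1(t) = (t + 3)(t + 1) / -1
  L_2(t) = (t + 3)(t + 2) / 2
Then h(t) = -3·L_0(t) + 1·L_1(t) + 1·L_2(t).
Expanding and collecting terms gives h(t) = -2t² - 6t - 3.
Check: h(-2) = 1. ✓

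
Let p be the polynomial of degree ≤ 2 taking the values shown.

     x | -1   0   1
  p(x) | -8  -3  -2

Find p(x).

p(x) = -2x^2 + 3x - 3

Using the Lagrange interpolation formula with nodes -1, 0, 1:
  L_0(x) = x(x - 1) / 2
  L_1(x) = (x + 1)(x - 1) / -1
  L_2(x) = (x + 1)x / 2
Then p(x) = -8·L_0(x) - 3·L_1(x) - 2·L_2(x).
Expanding and collecting terms gives p(x) = -2x^2 + 3x - 3.
Check: p(1) = -2. ✓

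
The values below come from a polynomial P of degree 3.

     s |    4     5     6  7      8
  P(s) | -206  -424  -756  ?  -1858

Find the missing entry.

The 4 known points determine the degree-3 polynomial uniquely.
Write P(s) = as^3 + bs^2 + cs + d. Substituting each data point gives a linear system:
  64a + 16b + 4c + d = -206
  125a + 25b + 5c + d = -424
  216a + 36b + 6c + d = -756
  512a + 64b + 8c + d = -1858
Solving the system yields a = -4, b = 3, c = -1, d = 6.
So P(s) = -4s^3 + 3s^2 - s + 6.
Then P(7) = -1226.

-1226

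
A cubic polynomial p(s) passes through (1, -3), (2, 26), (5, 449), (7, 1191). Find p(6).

Write p(s) = as^3 + bs^2 + cs + d. Substituting each data point gives a linear system:
  a + b + c + d = -3
  8a + 4b + 2c + d = 26
  125a + 25b + 5c + d = 449
  343a + 49b + 7c + d = 1191
Solving the system yields a = 3, b = 4, c = -4, d = -6.
So p(s) = 3s^3 + 4s^2 - 4s - 6.
Then p(6) = 762.

762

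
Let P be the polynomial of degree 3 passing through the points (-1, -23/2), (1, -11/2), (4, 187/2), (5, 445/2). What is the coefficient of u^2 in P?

-6

Write P(u) = au^3 + bu^2 + cu + d. Substituting each data point gives a linear system:
  -a + b - c + d = -23/2
  a + b + c + d = -11/2
  64a + 16b + 4c + d = 187/2
  125a + 25b + 5c + d = 445/2
Solving the system yields a = 3, b = -6, c = 0, d = -5/2.
So P(u) = 3u^3 - 6u^2 - 5/2.
The coefficient of u^2 is -6.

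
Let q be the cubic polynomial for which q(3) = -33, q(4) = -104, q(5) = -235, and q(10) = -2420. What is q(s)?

Using the Lagrange interpolation formula with nodes 3, 4, 5, 10:
  L_0(s) = (s - 4)(s - 5)(s - 10) / -14
  L_1(s) = (s - 3)(s - 5)(s - 10) / 6
  L_2(s) = (s - 3)(s - 4)(s - 10) / -10
  L_3(s) = (s - 3)(s - 4)(s - 5) / 210
Then q(s) = -33·L_0(s) - 104·L_1(s) - 235·L_2(s) - 2420·L_3(s).
Expanding and collecting terms gives q(s) = -3s^3 + 6s^2 - 2s.
Check: q(5) = -235. ✓

q(s) = -3s^3 + 6s^2 - 2s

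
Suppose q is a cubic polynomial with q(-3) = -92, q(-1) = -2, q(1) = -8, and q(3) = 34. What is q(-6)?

-722

Forward differences of the values at n = -3, -1, 1, 3:
  q  : -92  -2  -8  34
  Δ  : 90  -6  42
  Δ^2: -96  48
  Δ^3: 144
The third differences are constant, confirming degree 3.
Interpolating (Newton forward form) and evaluating at n = -6 gives q(-6) = -722.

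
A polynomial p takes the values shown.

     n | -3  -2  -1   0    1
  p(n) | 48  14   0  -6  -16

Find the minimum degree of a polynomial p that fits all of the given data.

Forward differences of the values at n = -3, -2, -1, 0, 1:
  p  : 48  14  0  -6  -16
  Δ  : -34  -14  -6  -10
  Δ^2: 20  8  -4
  Δ^3: -12  -12
  Δ^4: 0
The third differences are constant (-12) and nonzero, while all higher differences vanish, so the minimal degree is 3.

3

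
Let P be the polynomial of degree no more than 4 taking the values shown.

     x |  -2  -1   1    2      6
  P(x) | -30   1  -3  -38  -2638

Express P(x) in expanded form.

P(x) = -2x^4 - x^2 - 2x + 2

Write P(x) = ax^4 + bx^3 + cx^2 + dx + e. Substituting each data point gives a linear system:
  16a - 8b + 4c - 2d + e = -30
  a - b + c - d + e = 1
  a + b + c + d + e = -3
  16a + 8b + 4c + 2d + e = -38
  1296a + 216b + 36c + 6d + e = -2638
Solving the system yields a = -2, b = 0, c = -1, d = -2, e = 2.
So P(x) = -2x^4 - x^2 - 2x + 2.
Check: P(2) = -38. ✓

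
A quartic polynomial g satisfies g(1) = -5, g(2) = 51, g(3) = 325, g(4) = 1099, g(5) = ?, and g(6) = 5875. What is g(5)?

On equispaced nodes a degree-4 polynomial has vanishing fifth forward difference, so
  - g(1) + 5·g(2) - 10·g(3) + 10·g(4) - 5·g(5) + g(6) = 0.
Substituting the known values and solving for g(5):
  -5·g(5) = -13875
  g(5) = 2775.

2775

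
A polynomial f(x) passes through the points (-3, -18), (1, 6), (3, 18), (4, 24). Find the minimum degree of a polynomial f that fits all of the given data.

1

Divided differences on the nodes -3, 1, 3, 4:
  order 0: -18  6  18  24
  order 1: 6  6  6
  order 2: 0  0
  order 3: 0
The order-1 divided differences are all 6 (nonzero) and every higher order vanishes, so the data lies on a polynomial of degree exactly 1.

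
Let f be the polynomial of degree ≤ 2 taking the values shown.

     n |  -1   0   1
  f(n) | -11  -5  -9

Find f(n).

Write f(n) = an^2 + bn + c. Substituting each data point gives a linear system:
  a - b + c = -11
  c = -5
  a + b + c = -9
Solving the system yields a = -5, b = 1, c = -5.
So f(n) = -5n² + n - 5.
Check: f(0) = -5. ✓

f(n) = -5n^2 + n - 5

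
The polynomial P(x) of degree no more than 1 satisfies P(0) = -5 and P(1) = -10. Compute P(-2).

Using the Lagrange interpolation formula with nodes 0, 1:
  L_0(x) = (x - 1) / -1
  L_1(x) = x / 1
Then P(x) = -5·L_0(x) - 10·L_1(x).
Expanding and collecting terms gives P(x) = -5x - 5.
Evaluating at x = -2: P(-2) = 5.

5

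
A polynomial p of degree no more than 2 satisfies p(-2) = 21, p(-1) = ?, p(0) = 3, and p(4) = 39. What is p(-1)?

9

The 3 known points determine the degree-2 polynomial uniquely.
Write p(n) = an^2 + bn + c. Substituting each data point gives a linear system:
  4a - 2b + c = 21
  c = 3
  16a + 4b + c = 39
Solving the system yields a = 3, b = -3, c = 3.
So p(n) = 3n² - 3n + 3.
Then p(-1) = 9.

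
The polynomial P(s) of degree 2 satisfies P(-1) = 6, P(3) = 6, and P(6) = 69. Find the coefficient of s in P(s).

-6

Write P(s) = as^2 + bs + c. Substituting each data point gives a linear system:
  a - b + c = 6
  9a + 3b + c = 6
  36a + 6b + c = 69
Solving the system yields a = 3, b = -6, c = -3.
So P(s) = 3s^2 - 6s - 3.
The coefficient of s is -6.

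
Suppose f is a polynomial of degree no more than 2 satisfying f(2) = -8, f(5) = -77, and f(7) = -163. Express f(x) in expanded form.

f(x) = -4x^2 + 5x - 2

Using the Lagrange interpolation formula with nodes 2, 5, 7:
  L_0(x) = (x - 5)(x - 7) / 15
  L_1(x) = (x - 2)(x - 7) / -6
  L_2(x) = (x - 2)(x - 5) / 10
Then f(x) = -8·L_0(x) - 77·L_1(x) - 163·L_2(x).
Expanding and collecting terms gives f(x) = -4x^2 + 5x - 2.
Check: f(2) = -8. ✓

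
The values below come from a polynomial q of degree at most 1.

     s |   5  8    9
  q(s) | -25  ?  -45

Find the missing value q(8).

-40

The 2 known points determine the degree-1 polynomial uniquely.
Write q(s) = as + b. Substituting each data point gives a linear system:
  5a + b = -25
  9a + b = -45
Solving the system yields a = -5, b = 0.
So q(s) = -5s.
Then q(8) = -40.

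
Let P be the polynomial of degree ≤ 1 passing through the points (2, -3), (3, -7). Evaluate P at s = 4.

Using the Lagrange interpolation formula with nodes 2, 3:
  L_0(s) = (s - 3) / -1
  L_1(s) = (s - 2) / 1
Then P(s) = -3·L_0(s) - 7·L_1(s).
Expanding and collecting terms gives P(s) = -4s + 5.
Evaluating at s = 4: P(4) = -11.

-11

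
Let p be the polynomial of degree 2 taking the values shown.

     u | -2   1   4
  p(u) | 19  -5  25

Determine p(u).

Using the Lagrange interpolation formula with nodes -2, 1, 4:
  L_0(u) = (u - 1)(u - 4) / 18
  L_1(u) = (u + 2)(u - 4) / -9
  L_2(u) = (u + 2)(u - 1) / 18
Then p(u) = 19·L_0(u) - 5·L_1(u) + 25·L_2(u).
Expanding and collecting terms gives p(u) = 3u² - 5u - 3.
Check: p(1) = -5. ✓

p(u) = 3u^2 - 5u - 3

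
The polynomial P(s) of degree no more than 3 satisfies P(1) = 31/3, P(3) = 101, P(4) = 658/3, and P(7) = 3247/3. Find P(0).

2

Write P(s) = as^3 + bs^2 + cs + d. Substituting each data point gives a linear system:
  a + b + c + d = 31/3
  27a + 9b + 3c + d = 101
  64a + 16b + 4c + d = 658/3
  343a + 49b + 7c + d = 3247/3
Solving the system yields a = 3, b = 1/3, c = 5, d = 2.
So P(s) = 3s^3 + (1/3)s^2 + 5s + 2.
Then P(0) = 2.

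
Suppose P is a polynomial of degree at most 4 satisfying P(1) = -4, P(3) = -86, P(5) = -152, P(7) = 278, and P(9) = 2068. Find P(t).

Write P(t) = at^4 + bt^3 + ct^2 + dt + e. Substituting each data point gives a linear system:
  a + b + c + d + e = -4
  81a + 27b + 9c + 3d + e = -86
  625a + 125b + 25c + 5d + e = -152
  2401a + 343b + 49c + 7d + e = 278
  6561a + 729b + 81c + 9d + e = 2068
Solving the system yields a = 1, b = -6, c = -2, d = 5, e = -2.
So P(t) = t⁴ - 6t³ - 2t² + 5t - 2.
Check: P(7) = 278. ✓

P(t) = t^4 - 6t^3 - 2t^2 + 5t - 2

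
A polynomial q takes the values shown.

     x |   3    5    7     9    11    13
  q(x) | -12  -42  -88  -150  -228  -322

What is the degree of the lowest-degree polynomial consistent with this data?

Forward differences of the values at x = 3, 5, 7, 9, 11, 13:
  q  : -12  -42  -88  -150  -228  -322
  Δ  : -30  -46  -62  -78  -94
  Δ^2: -16  -16  -16  -16
  Δ^3: 0  0  0
  Δ^4: 0  0
  Δ^5: 0
The second differences are constant (-16) and nonzero, while all higher differences vanish, so the minimal degree is 2.

2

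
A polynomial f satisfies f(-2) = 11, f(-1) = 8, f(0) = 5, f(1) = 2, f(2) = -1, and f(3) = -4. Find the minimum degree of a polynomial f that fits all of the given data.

Forward differences of the values at x = -2, -1, 0, 1, 2, 3:
  f  : 11  8  5  2  -1  -4
  Δ  : -3  -3  -3  -3  -3
  Δ^2: 0  0  0  0
  Δ^3: 0  0  0
  Δ^4: 0  0
  Δ^5: 0
The first differences are constant (-3) and nonzero, while all higher differences vanish, so the minimal degree is 1.

1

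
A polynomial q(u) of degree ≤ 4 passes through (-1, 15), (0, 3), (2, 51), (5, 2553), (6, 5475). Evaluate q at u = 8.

Write q(u) = au^4 + bu^3 + cu^2 + du + e. Substituting each data point gives a linear system:
  a - b + c - d + e = 15
  e = 3
  16a + 8b + 4c + 2d + e = 51
  625a + 125b + 25c + 5d + e = 2553
  1296a + 216b + 36c + 6d + e = 5475
Solving the system yields a = 5, b = -5, c = 2, d = 0, e = 3.
So q(u) = 5u⁴ - 5u³ + 2u² + 3.
Then q(8) = 18051.

18051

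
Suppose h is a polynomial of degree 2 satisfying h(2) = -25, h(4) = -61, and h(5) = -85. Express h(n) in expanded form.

Using the Lagrange interpolation formula with nodes 2, 4, 5:
  L_0(n) = (n - 4)(n - 5) / 6
  L_1(n) = (n - 2)(n - 5) / -2
  L_2(n) = (n - 2)(n - 4) / 3
Then h(n) = -25·L_0(n) - 61·L_1(n) - 85·L_2(n).
Expanding and collecting terms gives h(n) = -2n² - 6n - 5.
Check: h(2) = -25. ✓

h(n) = -2n^2 - 6n - 5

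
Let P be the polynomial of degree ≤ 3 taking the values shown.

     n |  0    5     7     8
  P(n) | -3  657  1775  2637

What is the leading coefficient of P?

Write P(n) = an^3 + bn^2 + cn + d. Substituting each data point gives a linear system:
  d = -3
  125a + 25b + 5c + d = 657
  343a + 49b + 7c + d = 1775
  512a + 64b + 8c + d = 2637
Solving the system yields a = 5, b = 1, c = 2, d = -3.
So P(n) = 5n³ + n² + 2n - 3.
The leading coefficient is 5.

5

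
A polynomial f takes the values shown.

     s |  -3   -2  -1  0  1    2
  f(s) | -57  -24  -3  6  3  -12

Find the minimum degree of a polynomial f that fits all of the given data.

Forward differences of the values at s = -3, -2, -1, 0, 1, 2:
  f  : -57  -24  -3  6  3  -12
  Δ  : 33  21  9  -3  -15
  Δ^2: -12  -12  -12  -12
  Δ^3: 0  0  0
  Δ^4: 0  0
  Δ^5: 0
The second differences are constant (-12) and nonzero, while all higher differences vanish, so the minimal degree is 2.

2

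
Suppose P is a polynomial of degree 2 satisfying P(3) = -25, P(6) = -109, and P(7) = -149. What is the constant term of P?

Write P(x) = ax^2 + bx + c. Substituting each data point gives a linear system:
  9a + 3b + c = -25
  36a + 6b + c = -109
  49a + 7b + c = -149
Solving the system yields a = -3, b = -1, c = 5.
So P(x) = -3x² - x + 5.
The constant term is 5.

5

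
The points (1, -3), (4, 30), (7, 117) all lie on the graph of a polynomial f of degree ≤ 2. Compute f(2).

2

Write f(n) = an^2 + bn + c. Substituting each data point gives a linear system:
  a + b + c = -3
  16a + 4b + c = 30
  49a + 7b + c = 117
Solving the system yields a = 3, b = -4, c = -2.
So f(n) = 3n^2 - 4n - 2.
Then f(2) = 2.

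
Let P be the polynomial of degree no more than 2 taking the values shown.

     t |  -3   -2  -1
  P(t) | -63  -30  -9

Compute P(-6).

-234

Using the Lagrange interpolation formula with nodes -3, -2, -1:
  L_0(t) = (t + 2)(t + 1) / 2
  L_1(t) = (t + 3)(t + 1) / -1
  L_2(t) = (t + 3)(t + 2) / 2
Then P(t) = -63·L_0(t) - 30·L_1(t) - 9·L_2(t).
Expanding and collecting terms gives P(t) = -6t^2 + 3t.
Evaluating at t = -6: P(-6) = -234.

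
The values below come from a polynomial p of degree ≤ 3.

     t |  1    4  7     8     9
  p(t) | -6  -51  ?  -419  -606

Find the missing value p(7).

The 4 known points determine the degree-3 polynomial uniquely.
Write p(t) = at^3 + bt^2 + ct + d. Substituting each data point gives a linear system:
  a + b + c + d = -6
  64a + 16b + 4c + d = -51
  512a + 64b + 8c + d = -419
  729a + 81b + 9c + d = -606
Solving the system yields a = -1, b = 2, c = -4, d = -3.
So p(t) = -t^3 + 2t^2 - 4t - 3.
Then p(7) = -276.

-276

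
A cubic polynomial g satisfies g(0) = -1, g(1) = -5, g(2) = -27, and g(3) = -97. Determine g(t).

g(t) = -5t^3 + 6t^2 - 5t - 1

Write g(t) = at^3 + bt^2 + ct + d. Substituting each data point gives a linear system:
  d = -1
  a + b + c + d = -5
  8a + 4b + 2c + d = -27
  27a + 9b + 3c + d = -97
Solving the system yields a = -5, b = 6, c = -5, d = -1.
So g(t) = -5t^3 + 6t^2 - 5t - 1.
Check: g(0) = -1. ✓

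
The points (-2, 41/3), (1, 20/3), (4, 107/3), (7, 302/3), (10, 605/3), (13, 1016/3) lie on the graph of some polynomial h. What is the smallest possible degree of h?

Forward differences of the values at x = -2, 1, 4, 7, 10, 13:
  h  : 41/3  20/3  107/3  302/3  605/3  1016/3
  Δ  : -7  29  65  101  137
  Δ^2: 36  36  36  36
  Δ^3: 0  0  0
  Δ^4: 0  0
  Δ^5: 0
The second differences are constant (36) and nonzero, while all higher differences vanish, so the minimal degree is 2.

2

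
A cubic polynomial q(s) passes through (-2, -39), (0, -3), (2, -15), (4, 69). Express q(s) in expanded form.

Write q(s) = as^3 + bs^2 + cs + d. Substituting each data point gives a linear system:
  -8a + 4b - 2c + d = -39
  d = -3
  8a + 4b + 2c + d = -15
  64a + 16b + 4c + d = 69
Solving the system yields a = 3, b = -6, c = -6, d = -3.
So q(s) = 3s^3 - 6s^2 - 6s - 3.
Check: q(-2) = -39. ✓

q(s) = 3s^3 - 6s^2 - 6s - 3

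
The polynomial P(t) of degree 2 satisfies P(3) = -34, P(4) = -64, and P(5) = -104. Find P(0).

-4

Forward differences of the values at t = 3, 4, 5:
  P  : -34  -64  -104
  Δ  : -30  -40
  Δ^2: -10
The second differences are constant, confirming degree 2.
Interpolating (Newton forward form) and evaluating at t = 0 gives P(0) = -4.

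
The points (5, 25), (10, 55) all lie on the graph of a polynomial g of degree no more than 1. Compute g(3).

Write g(t) = at + b. Substituting each data point gives a linear system:
  5a + b = 25
  10a + b = 55
Solving the system yields a = 6, b = -5.
So g(t) = 6t - 5.
Then g(3) = 13.

13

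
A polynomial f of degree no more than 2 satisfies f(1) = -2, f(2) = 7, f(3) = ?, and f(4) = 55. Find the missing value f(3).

26

On equispaced nodes a degree-2 polynomial has vanishing third forward difference, so
  - f(1) + 3·f(2) - 3·f(3) + f(4) = 0.
Substituting the known values and solving for f(3):
  -3·f(3) = -78
  f(3) = 26.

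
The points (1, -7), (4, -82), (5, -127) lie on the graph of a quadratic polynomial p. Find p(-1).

Using the Lagrange interpolation formula with nodes 1, 4, 5:
  L_0(n) = (n - 4)(n - 5) / 12
  L_1(n) = (n - 1)(n - 5) / -3
  L_2(n) = (n - 1)(n - 4) / 4
Then p(n) = -7·L_0(n) - 82·L_1(n) - 127·L_2(n).
Expanding and collecting terms gives p(n) = -5n^2 - 2.
Evaluating at n = -1: p(-1) = -7.

-7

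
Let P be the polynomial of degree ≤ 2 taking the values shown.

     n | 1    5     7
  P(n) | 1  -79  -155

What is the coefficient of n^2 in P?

Write P(n) = an^2 + bn + c. Substituting each data point gives a linear system:
  a + b + c = 1
  25a + 5b + c = -79
  49a + 7b + c = -155
Solving the system yields a = -3, b = -2, c = 6.
So P(n) = -3n^2 - 2n + 6.
The leading coefficient is -3.

-3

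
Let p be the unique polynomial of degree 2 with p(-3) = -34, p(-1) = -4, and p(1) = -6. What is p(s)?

p(s) = -4s^2 - s - 1

Using the Lagrange interpolation formula with nodes -3, -1, 1:
  L_0(s) = (s + 1)(s - 1) / 8
  L_1(s) = (s + 3)(s - 1) / -4
  L_2(s) = (s + 3)(s + 1) / 8
Then p(s) = -34·L_0(s) - 4·L_1(s) - 6·L_2(s).
Expanding and collecting terms gives p(s) = -4s² - s - 1.
Check: p(1) = -6. ✓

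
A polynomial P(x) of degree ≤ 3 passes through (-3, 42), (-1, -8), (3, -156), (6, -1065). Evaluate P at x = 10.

-4573

Write P(x) = ax^3 + bx^2 + cx + d. Substituting each data point gives a linear system:
  -27a + 9b - 3c + d = 42
  -a + b - c + d = -8
  27a + 9b + 3c + d = -156
  216a + 36b + 6c + d = -1065
Solving the system yields a = -4, b = -6, c = 3, d = -3.
So P(x) = -4x^3 - 6x^2 + 3x - 3.
Then P(10) = -4573.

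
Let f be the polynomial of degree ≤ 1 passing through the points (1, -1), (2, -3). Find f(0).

Using the Lagrange interpolation formula with nodes 1, 2:
  L_0(s) = (s - 2) / -1
  L_1(s) = (s - 1) / 1
Then f(s) = -1·L_0(s) - 3·L_1(s).
Expanding and collecting terms gives f(s) = -2s + 1.
Evaluating at s = 0: f(0) = 1.

1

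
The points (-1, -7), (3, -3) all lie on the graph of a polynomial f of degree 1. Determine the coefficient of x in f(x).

Write f(x) = ax + b. Substituting each data point gives a linear system:
  -a + b = -7
  3a + b = -3
Solving the system yields a = 1, b = -6.
So f(x) = x - 6.
The leading coefficient is 1.

1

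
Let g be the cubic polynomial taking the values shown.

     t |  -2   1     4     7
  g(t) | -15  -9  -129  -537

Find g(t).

g(t) = -t^3 - 4t^2 + t - 5

Write g(t) = at^3 + bt^2 + ct + d. Substituting each data point gives a linear system:
  -8a + 4b - 2c + d = -15
  a + b + c + d = -9
  64a + 16b + 4c + d = -129
  343a + 49b + 7c + d = -537
Solving the system yields a = -1, b = -4, c = 1, d = -5.
So g(t) = -t³ - 4t² + t - 5.
Check: g(7) = -537. ✓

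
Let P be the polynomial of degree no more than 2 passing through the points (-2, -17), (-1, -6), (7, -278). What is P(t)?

Write P(t) = at^2 + bt + c. Substituting each data point gives a linear system:
  4a - 2b + c = -17
  a - b + c = -6
  49a + 7b + c = -278
Solving the system yields a = -5, b = -4, c = -5.
So P(t) = -5t^2 - 4t - 5.
Check: P(-1) = -6. ✓

P(t) = -5t^2 - 4t - 5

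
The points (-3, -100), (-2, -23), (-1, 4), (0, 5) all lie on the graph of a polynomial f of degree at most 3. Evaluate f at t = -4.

Forward differences of the values at t = -3, -2, -1, 0:
  f  : -100  -23  4  5
  Δ  : 77  27  1
  Δ^2: -50  -26
  Δ^3: 24
The third differences are constant, confirming degree 3.
Interpolating (Newton forward form) and evaluating at t = -4 gives f(-4) = -251.

-251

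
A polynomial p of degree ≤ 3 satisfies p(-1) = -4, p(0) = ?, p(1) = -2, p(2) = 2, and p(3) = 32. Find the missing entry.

The 4 known points determine the degree-3 polynomial uniquely.
Write p(x) = ax^3 + bx^2 + cx + d. Substituting each data point gives a linear system:
  -a + b - c + d = -4
  a + b + c + d = -2
  8a + 4b + 2c + d = 2
  27a + 9b + 3c + d = 32
Solving the system yields a = 3, b = -5, c = -2, d = 2.
So p(x) = 3x^3 - 5x^2 - 2x + 2.
Then p(0) = 2.

2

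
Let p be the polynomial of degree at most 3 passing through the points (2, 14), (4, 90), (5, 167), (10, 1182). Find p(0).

2

Using the Lagrange interpolation formula with nodes 2, 4, 5, 10:
  L_0(n) = (n - 4)(n - 5)(n - 10) / -48
  L_1(n) = (n - 2)(n - 5)(n - 10) / 12
  L_2(n) = (n - 2)(n - 4)(n - 10) / -15
  L_3(n) = (n - 2)(n - 4)(n - 5) / 240
Then p(n) = 14·L_0(n) + 90·L_1(n) + 167·L_2(n) + 1182·L_3(n).
Expanding and collecting terms gives p(n) = n^3 + 2n^2 - 2n + 2.
Evaluating at n = 0: p(0) = 2.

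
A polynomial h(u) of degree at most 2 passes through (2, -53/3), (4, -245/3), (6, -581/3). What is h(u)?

Using the Lagrange interpolation formula with nodes 2, 4, 6:
  L_0(u) = (u - 4)(u - 6) / 8
  L_1(u) = (u - 2)(u - 6) / -4
  L_2(u) = (u - 2)(u - 4) / 8
Then h(u) = -53/3·L_0(u) - 245/3·L_1(u) - 581/3·L_2(u).
Expanding and collecting terms gives h(u) = -6u^2 + 4u - 5/3.
Check: h(6) = -581/3. ✓

h(u) = -6u^2 + 4u - 5/3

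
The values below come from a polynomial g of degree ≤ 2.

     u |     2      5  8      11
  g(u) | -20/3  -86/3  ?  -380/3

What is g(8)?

The 3 known points determine the degree-2 polynomial uniquely.
Write g(u) = au^2 + bu + c. Substituting each data point gives a linear system:
  4a + 2b + c = -20/3
  25a + 5b + c = -86/3
  121a + 11b + c = -380/3
Solving the system yields a = -1, b = -1/3, c = -2.
So g(u) = -u^2 - (1/3)u - 2.
Then g(8) = -206/3.

-206/3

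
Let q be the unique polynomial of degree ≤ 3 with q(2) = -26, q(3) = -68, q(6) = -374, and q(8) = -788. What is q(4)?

-136

Using the Lagrange interpolation formula with nodes 2, 3, 6, 8:
  L_0(t) = (t - 3)(t - 6)(t - 8) / -24
  L_1(t) = (t - 2)(t - 6)(t - 8) / 15
  L_2(t) = (t - 2)(t - 3)(t - 8) / -24
  L_3(t) = (t - 2)(t - 3)(t - 6) / 60
Then q(t) = -26·L_0(t) - 68·L_1(t) - 374·L_2(t) - 788·L_3(t).
Expanding and collecting terms gives q(t) = -t^3 - 4t^2 - 3t + 4.
Evaluating at t = 4: q(4) = -136.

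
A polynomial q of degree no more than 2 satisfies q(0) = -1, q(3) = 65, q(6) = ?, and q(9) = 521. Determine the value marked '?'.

239

On equispaced nodes a degree-2 polynomial has vanishing third forward difference, so
  - q(0) + 3·q(3) - 3·q(6) + q(9) = 0.
Substituting the known values and solving for q(6):
  -3·q(6) = -717
  q(6) = 239.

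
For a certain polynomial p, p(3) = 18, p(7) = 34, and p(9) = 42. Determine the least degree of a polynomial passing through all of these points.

1

Divided differences on the nodes 3, 7, 9:
  order 0: 18  34  42
  order 1: 4  4
  order 2: 0
The order-1 divided differences are all 4 (nonzero) and every higher order vanishes, so the data lies on a polynomial of degree exactly 1.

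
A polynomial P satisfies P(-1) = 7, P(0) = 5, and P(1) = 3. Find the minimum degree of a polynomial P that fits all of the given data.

1

Forward differences of the values at t = -1, 0, 1:
  P  : 7  5  3
  Δ  : -2  -2
  Δ^2: 0
The first differences are constant (-2) and nonzero, while all higher differences vanish, so the minimal degree is 1.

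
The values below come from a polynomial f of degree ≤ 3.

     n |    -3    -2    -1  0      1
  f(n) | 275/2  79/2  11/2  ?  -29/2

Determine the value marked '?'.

-1/2

On equispaced nodes a degree-3 polynomial has vanishing fourth forward difference, so
  f(-3) - 4·f(-2) + 6·f(-1) - 4·f(0) + f(1) = 0.
Substituting the known values and solving for f(0):
  -4·f(0) = 2
  f(0) = -1/2.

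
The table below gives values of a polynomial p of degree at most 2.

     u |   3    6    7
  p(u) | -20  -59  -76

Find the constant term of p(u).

1

Write p(u) = au^2 + bu + c. Substituting each data point gives a linear system:
  9a + 3b + c = -20
  36a + 6b + c = -59
  49a + 7b + c = -76
Solving the system yields a = -1, b = -4, c = 1.
So p(u) = -u^2 - 4u + 1.
The constant term is 1.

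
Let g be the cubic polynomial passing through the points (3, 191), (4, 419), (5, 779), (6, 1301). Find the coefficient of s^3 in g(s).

Write g(s) = as^3 + bs^2 + cs + d. Substituting each data point gives a linear system:
  27a + 9b + 3c + d = 191
  64a + 16b + 4c + d = 419
  125a + 25b + 5c + d = 779
  216a + 36b + 6c + d = 1301
Solving the system yields a = 5, b = 6, c = 1, d = -1.
So g(s) = 5s^3 + 6s^2 + s - 1.
The leading coefficient is 5.

5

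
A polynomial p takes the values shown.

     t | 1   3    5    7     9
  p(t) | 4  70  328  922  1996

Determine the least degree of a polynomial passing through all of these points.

Forward differences of the values at t = 1, 3, 5, 7, 9:
  p  : 4  70  328  922  1996
  Δ  : 66  258  594  1074
  Δ^2: 192  336  480
  Δ^3: 144  144
  Δ^4: 0
The third differences are constant (144) and nonzero, while all higher differences vanish, so the minimal degree is 3.

3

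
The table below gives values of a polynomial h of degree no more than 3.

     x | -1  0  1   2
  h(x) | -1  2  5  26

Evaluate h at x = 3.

83

Write h(x) = ax^3 + bx^2 + cx + d. Substituting each data point gives a linear system:
  -a + b - c + d = -1
  d = 2
  a + b + c + d = 5
  8a + 4b + 2c + d = 26
Solving the system yields a = 3, b = 0, c = 0, d = 2.
So h(x) = 3x³ + 2.
Then h(3) = 83.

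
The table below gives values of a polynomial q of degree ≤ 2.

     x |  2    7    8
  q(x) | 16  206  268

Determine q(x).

q(x) = 4x^2 + 2x - 4

Write q(x) = ax^2 + bx + c. Substituting each data point gives a linear system:
  4a + 2b + c = 16
  49a + 7b + c = 206
  64a + 8b + c = 268
Solving the system yields a = 4, b = 2, c = -4.
So q(x) = 4x^2 + 2x - 4.
Check: q(7) = 206. ✓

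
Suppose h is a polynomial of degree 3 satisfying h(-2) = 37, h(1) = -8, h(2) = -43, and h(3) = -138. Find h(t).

Using the Lagrange interpolation formula with nodes -2, 1, 2, 3:
  L_0(t) = (t - 1)(t - 2)(t - 3) / -60
  L_1(t) = (t + 2)(t - 2)(t - 3) / 6
  L_2(t) = (t + 2)(t - 1)(t - 3) / -4
  L_3(t) = (t + 2)(t - 1)(t - 2) / 10
Then h(t) = 37·L_0(t) - 8·L_1(t) - 43·L_2(t) - 138·L_3(t).
Expanding and collecting terms gives h(t) = -5t^3 - 3.
Check: h(1) = -8. ✓

h(t) = -5t^3 - 3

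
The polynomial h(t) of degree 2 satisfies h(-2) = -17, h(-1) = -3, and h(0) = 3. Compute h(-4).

-69

Using the Lagrange interpolation formula with nodes -2, -1, 0:
  L_0(t) = (t + 1)t / 2
  L_1(t) = (t + 2)t / -1
  L_2(t) = (t + 2)(t + 1) / 2
Then h(t) = -17·L_0(t) - 3·L_1(t) + 3·L_2(t).
Expanding and collecting terms gives h(t) = -4t² + 2t + 3.
Evaluating at t = -4: h(-4) = -69.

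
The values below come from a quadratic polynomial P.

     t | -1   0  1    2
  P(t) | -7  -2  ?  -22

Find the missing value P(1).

On equispaced nodes a degree-2 polynomial has vanishing third forward difference, so
  - P(-1) + 3·P(0) - 3·P(1) + P(2) = 0.
Substituting the known values and solving for P(1):
  -3·P(1) = 21
  P(1) = -7.

-7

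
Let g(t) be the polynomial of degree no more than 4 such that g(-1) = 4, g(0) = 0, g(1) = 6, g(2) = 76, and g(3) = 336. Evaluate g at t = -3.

186

Using the Lagrange interpolation formula with nodes -1, 0, 1, 2, 3:
  L_0(t) = t(t - 1)(t - 2)(t - 3) / 24
  L_1(t) = (t + 1)(t - 1)(t - 2)(t - 3) / -6
  L_2(t) = (t + 1)t(t - 2)(t - 3) / 4
  L_3(t) = (t + 1)t(t - 1)(t - 3) / -6
  L_4(t) = (t + 1)t(t - 1)(t - 2) / 24
Then g(t) = 4·L_0(t) + 0·L_1(t) + 6·L_2(t) + 76·L_3(t) + 336·L_4(t).
Expanding and collecting terms gives g(t) = 3t^4 + 3t^3 + 2t^2 - 2t.
Evaluating at t = -3: g(-3) = 186.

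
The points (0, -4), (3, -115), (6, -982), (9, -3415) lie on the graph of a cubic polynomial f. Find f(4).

Forward differences of the values at n = 0, 3, 6, 9:
  f  : -4  -115  -982  -3415
  Δ  : -111  -867  -2433
  Δ^2: -756  -1566
  Δ^3: -810
The third differences are constant, confirming degree 3.
Interpolating (Newton forward form) and evaluating at n = 4 gives f(4) = -280.

-280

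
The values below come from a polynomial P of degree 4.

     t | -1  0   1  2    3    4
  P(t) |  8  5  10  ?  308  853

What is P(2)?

The 5 known points determine the degree-4 polynomial uniquely.
Write P(t) = at^4 + bt^3 + ct^2 + dt + e. Substituting each data point gives a linear system:
  a - b + c - d + e = 8
  e = 5
  a + b + c + d + e = 10
  81a + 27b + 9c + 3d + e = 308
  256a + 64b + 16c + 4d + e = 853
Solving the system yields a = 2, b = 5, c = 2, d = -4, e = 5.
So P(t) = 2t^4 + 5t^3 + 2t^2 - 4t + 5.
Then P(2) = 77.

77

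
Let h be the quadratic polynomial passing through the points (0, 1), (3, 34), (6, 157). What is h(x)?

Using the Lagrange interpolation formula with nodes 0, 3, 6:
  L_0(x) = (x - 3)(x - 6) / 18
  L_1(x) = x(x - 6) / -9
  L_2(x) = x(x - 3) / 18
Then h(x) = 1·L_0(x) + 34·L_1(x) + 157·L_2(x).
Expanding and collecting terms gives h(x) = 5x^2 - 4x + 1.
Check: h(3) = 34. ✓

h(x) = 5x^2 - 4x + 1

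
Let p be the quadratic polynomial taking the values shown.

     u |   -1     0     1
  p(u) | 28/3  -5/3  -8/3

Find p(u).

p(u) = 5u^2 - 6u - 5/3

Using the Lagrange interpolation formula with nodes -1, 0, 1:
  L_0(u) = u(u - 1) / 2
  L_1(u) = (u + 1)(u - 1) / -1
  L_2(u) = (u + 1)u / 2
Then p(u) = 28/3·L_0(u) - 5/3·L_1(u) - 8/3·L_2(u).
Expanding and collecting terms gives p(u) = 5u^2 - 6u - 5/3.
Check: p(0) = -5/3. ✓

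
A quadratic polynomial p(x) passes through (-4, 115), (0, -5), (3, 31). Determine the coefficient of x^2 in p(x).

6

Write p(x) = ax^2 + bx + c. Substituting each data point gives a linear system:
  16a - 4b + c = 115
  c = -5
  9a + 3b + c = 31
Solving the system yields a = 6, b = -6, c = -5.
So p(x) = 6x^2 - 6x - 5.
The leading coefficient is 6.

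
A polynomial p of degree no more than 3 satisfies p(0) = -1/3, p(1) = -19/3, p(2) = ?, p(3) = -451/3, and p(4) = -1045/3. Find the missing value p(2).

On equispaced nodes a degree-3 polynomial has vanishing fourth forward difference, so
  p(0) - 4·p(1) + 6·p(2) - 4·p(3) + p(4) = 0.
Substituting the known values and solving for p(2):
  6·p(2) = -278
  p(2) = -139/3.

-139/3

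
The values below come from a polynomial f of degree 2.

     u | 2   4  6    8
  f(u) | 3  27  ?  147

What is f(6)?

75

The 3 known points determine the degree-2 polynomial uniquely.
Write f(u) = au^2 + bu + c. Substituting each data point gives a linear system:
  4a + 2b + c = 3
  16a + 4b + c = 27
  64a + 8b + c = 147
Solving the system yields a = 3, b = -6, c = 3.
So f(u) = 3u^2 - 6u + 3.
Then f(6) = 75.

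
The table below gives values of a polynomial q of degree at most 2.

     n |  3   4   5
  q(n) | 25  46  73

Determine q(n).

Using the Lagrange interpolation formula with nodes 3, 4, 5:
  L_0(n) = (n - 4)(n - 5) / 2
  L_1(n) = (n - 3)(n - 5) / -1
  L_2(n) = (n - 3)(n - 4) / 2
Then q(n) = 25·L_0(n) + 46·L_1(n) + 73·L_2(n).
Expanding and collecting terms gives q(n) = 3n^2 - 2.
Check: q(4) = 46. ✓

q(n) = 3n^2 - 2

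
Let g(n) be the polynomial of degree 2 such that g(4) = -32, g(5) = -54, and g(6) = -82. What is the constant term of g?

-4

Write g(n) = an^2 + bn + c. Substituting each data point gives a linear system:
  16a + 4b + c = -32
  25a + 5b + c = -54
  36a + 6b + c = -82
Solving the system yields a = -3, b = 5, c = -4.
So g(n) = -3n^2 + 5n - 4.
The constant term is -4.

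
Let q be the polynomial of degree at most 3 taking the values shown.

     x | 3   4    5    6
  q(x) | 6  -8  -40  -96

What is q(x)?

Write q(x) = ax^3 + bx^2 + cx + d. Substituting each data point gives a linear system:
  27a + 9b + 3c + d = 6
  64a + 16b + 4c + d = -8
  125a + 25b + 5c + d = -40
  216a + 36b + 6c + d = -96
Solving the system yields a = -1, b = 3, c = 2, d = 0.
So q(x) = -x^3 + 3x^2 + 2x.
Check: q(3) = 6. ✓

q(x) = -x^3 + 3x^2 + 2x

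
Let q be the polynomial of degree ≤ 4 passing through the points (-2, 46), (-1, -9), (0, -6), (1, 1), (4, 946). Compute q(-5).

2539

Using the Lagrange interpolation formula with nodes -2, -1, 0, 1, 4:
  L_0(u) = (u + 1)u(u - 1)(u - 4) / 36
  L_1(u) = (u + 2)u(u - 1)(u - 4) / -10
  L_2(u) = (u + 2)(u + 1)(u - 1)(u - 4) / 8
  L_3(u) = (u + 2)(u + 1)u(u - 4) / -18
  L_4(u) = (u + 2)(u + 1)u(u - 1) / 360
Then q(u) = 46·L_0(u) - 9·L_1(u) - 6·L_2(u) + 1·L_3(u) + 946·L_4(u).
Expanding and collecting terms gives q(u) = 4u^4 - u^3 - 2u^2 + 6u - 6.
Evaluating at u = -5: q(-5) = 2539.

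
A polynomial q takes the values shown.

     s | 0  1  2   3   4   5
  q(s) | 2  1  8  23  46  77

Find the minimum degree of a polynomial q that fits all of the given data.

2

Forward differences of the values at s = 0, 1, 2, 3, 4, 5:
  q  : 2  1  8  23  46  77
  Δ  : -1  7  15  23  31
  Δ^2: 8  8  8  8
  Δ^3: 0  0  0
  Δ^4: 0  0
  Δ^5: 0
The second differences are constant (8) and nonzero, while all higher differences vanish, so the minimal degree is 2.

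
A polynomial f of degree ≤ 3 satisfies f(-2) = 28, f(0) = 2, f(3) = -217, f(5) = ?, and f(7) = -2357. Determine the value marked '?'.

The 4 known points determine the degree-3 polynomial uniquely.
Write f(x) = ax^3 + bx^2 + cx + d. Substituting each data point gives a linear system:
  -8a + 4b - 2c + d = 28
  d = 2
  27a + 9b + 3c + d = -217
  343a + 49b + 7c + d = -2357
Solving the system yields a = -6, b = -6, c = -1, d = 2.
So f(x) = -6x^3 - 6x^2 - x + 2.
Then f(5) = -903.

-903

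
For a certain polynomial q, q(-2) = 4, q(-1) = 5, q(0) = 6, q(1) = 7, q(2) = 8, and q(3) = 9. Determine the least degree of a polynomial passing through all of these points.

Forward differences of the values at u = -2, -1, 0, 1, 2, 3:
  q  : 4  5  6  7  8  9
  Δ  : 1  1  1  1  1
  Δ^2: 0  0  0  0
  Δ^3: 0  0  0
  Δ^4: 0  0
  Δ^5: 0
The first differences are constant (1) and nonzero, while all higher differences vanish, so the minimal degree is 1.

1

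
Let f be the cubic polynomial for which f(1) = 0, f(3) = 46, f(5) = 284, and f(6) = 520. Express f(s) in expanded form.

f(s) = 3s^3 - 3s^2 - 4s + 4

Write f(s) = as^3 + bs^2 + cs + d. Substituting each data point gives a linear system:
  a + b + c + d = 0
  27a + 9b + 3c + d = 46
  125a + 25b + 5c + d = 284
  216a + 36b + 6c + d = 520
Solving the system yields a = 3, b = -3, c = -4, d = 4.
So f(s) = 3s^3 - 3s^2 - 4s + 4.
Check: f(3) = 46. ✓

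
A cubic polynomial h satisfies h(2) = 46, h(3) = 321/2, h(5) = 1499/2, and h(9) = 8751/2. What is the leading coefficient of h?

Write h(x) = ax^3 + bx^2 + cx + d. Substituting each data point gives a linear system:
  8a + 4b + 2c + d = 46
  27a + 9b + 3c + d = 321/2
  125a + 25b + 5c + d = 1499/2
  729a + 81b + 9c + d = 8751/2
Solving the system yields a = 6, b = 0, c = 1/2, d = -3.
So h(x) = 6x^3 + (1/2)x - 3.
The leading coefficient is 6.

6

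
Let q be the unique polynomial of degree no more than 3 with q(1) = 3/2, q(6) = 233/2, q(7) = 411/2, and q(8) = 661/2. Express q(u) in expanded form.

q(u) = u^3 - 3u^2 + u + 5/2

Using the Lagrange interpolation formula with nodes 1, 6, 7, 8:
  L_0(u) = (u - 6)(u - 7)(u - 8) / -210
  L_1(u) = (u - 1)(u - 7)(u - 8) / 10
  L_2(u) = (u - 1)(u - 6)(u - 8) / -6
  L_3(u) = (u - 1)(u - 6)(u - 7) / 14
Then q(u) = 3/2·L_0(u) + 233/2·L_1(u) + 411/2·L_2(u) + 661/2·L_3(u).
Expanding and collecting terms gives q(u) = u^3 - 3u^2 + u + 5/2.
Check: q(6) = 233/2. ✓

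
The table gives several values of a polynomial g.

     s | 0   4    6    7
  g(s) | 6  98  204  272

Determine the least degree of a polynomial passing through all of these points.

2

Divided differences on the nodes 0, 4, 6, 7:
  order 0: 6  98  204  272
  order 1: 23  53  68
  order 2: 5  5
  order 3: 0
The order-2 divided differences are all 5 (nonzero) and every higher order vanishes, so the data lies on a polynomial of degree exactly 2.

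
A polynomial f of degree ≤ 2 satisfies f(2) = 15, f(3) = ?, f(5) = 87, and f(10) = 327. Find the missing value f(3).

33

The 3 known points determine the degree-2 polynomial uniquely.
Write f(n) = an^2 + bn + c. Substituting each data point gives a linear system:
  4a + 2b + c = 15
  25a + 5b + c = 87
  100a + 10b + c = 327
Solving the system yields a = 3, b = 3, c = -3.
So f(n) = 3n^2 + 3n - 3.
Then f(3) = 33.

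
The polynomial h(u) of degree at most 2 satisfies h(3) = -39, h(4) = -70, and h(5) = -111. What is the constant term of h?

Write h(u) = au^2 + bu + c. Substituting each data point gives a linear system:
  9a + 3b + c = -39
  16a + 4b + c = -70
  25a + 5b + c = -111
Solving the system yields a = -5, b = 4, c = -6.
So h(u) = -5u^2 + 4u - 6.
The constant term is -6.

-6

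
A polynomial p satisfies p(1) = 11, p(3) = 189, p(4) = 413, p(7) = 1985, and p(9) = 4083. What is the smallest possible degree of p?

3

Divided differences on the nodes 1, 3, 4, 7, 9:
  order 0: 11  189  413  1985  4083
  order 1: 89  224  524  1049
  order 2: 45  75  105
  order 3: 5  5
  order 4: 0
The order-3 divided differences are all 5 (nonzero) and every higher order vanishes, so the data lies on a polynomial of degree exactly 3.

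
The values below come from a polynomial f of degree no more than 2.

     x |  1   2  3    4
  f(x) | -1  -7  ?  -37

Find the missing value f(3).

-19

On equispaced nodes a degree-2 polynomial has vanishing third forward difference, so
  - f(1) + 3·f(2) - 3·f(3) + f(4) = 0.
Substituting the known values and solving for f(3):
  -3·f(3) = 57
  f(3) = -19.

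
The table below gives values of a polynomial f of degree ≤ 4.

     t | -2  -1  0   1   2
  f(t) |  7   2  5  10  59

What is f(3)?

Write f(t) = at^4 + bt^3 + ct^2 + dt + e. Substituting each data point gives a linear system:
  16a - 8b + 4c - 2d + e = 7
  a - b + c - d + e = 2
  e = 5
  a + b + c + d + e = 10
  16a + 8b + 4c + 2d + e = 59
Solving the system yields a = 2, b = 3, c = -1, d = 1, e = 5.
So f(t) = 2t⁴ + 3t³ - t² + t + 5.
Then f(3) = 242.

242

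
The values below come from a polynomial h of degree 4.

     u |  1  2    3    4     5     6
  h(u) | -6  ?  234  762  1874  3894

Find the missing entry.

The 5 known points determine the degree-4 polynomial uniquely.
Write h(u) = au^4 + bu^3 + cu^2 + du + e. Substituting each data point gives a linear system:
  a + b + c + d + e = -6
  81a + 27b + 9c + 3d + e = 234
  256a + 64b + 16c + 4d + e = 762
  625a + 125b + 25c + 5d + e = 1874
  1296a + 216b + 36c + 6d + e = 3894
Solving the system yields a = 3, b = 0, c = 1, d = -4, e = -6.
So h(u) = 3u^4 + u^2 - 4u - 6.
Then h(2) = 38.

38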